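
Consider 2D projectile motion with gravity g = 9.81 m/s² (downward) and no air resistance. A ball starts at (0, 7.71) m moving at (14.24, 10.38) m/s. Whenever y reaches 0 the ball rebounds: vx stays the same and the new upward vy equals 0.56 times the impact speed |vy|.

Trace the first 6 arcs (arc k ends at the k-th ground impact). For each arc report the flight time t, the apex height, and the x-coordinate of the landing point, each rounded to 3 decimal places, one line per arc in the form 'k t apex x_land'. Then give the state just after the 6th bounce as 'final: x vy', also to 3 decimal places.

1 2.699 13.202 38.429
2 1.837 4.140 64.594
3 1.029 1.298 79.246
4 0.576 0.407 87.452
5 0.323 0.128 92.047
6 0.181 0.040 94.620
final: 94.620 0.496

Arc 1: start y=7.710, vy=10.380 → t=2.699, apex=13.202, x_land=38.429, impact vy=-16.094
  bounce: vy ← 0.56·16.094 = 9.013
Arc 2: start y=0.000, vy=9.013 → t=1.837, apex=4.140, x_land=64.594, impact vy=-9.013
  bounce: vy ← 0.56·9.013 = 5.047
Arc 3: start y=0.000, vy=5.047 → t=1.029, apex=1.298, x_land=79.246, impact vy=-5.047
  bounce: vy ← 0.56·5.047 = 2.826
Arc 4: start y=0.000, vy=2.826 → t=0.576, apex=0.407, x_land=87.452, impact vy=-2.826
  bounce: vy ← 0.56·2.826 = 1.583
Arc 5: start y=0.000, vy=1.583 → t=0.323, apex=0.128, x_land=92.047, impact vy=-1.583
  bounce: vy ← 0.56·1.583 = 0.886
Arc 6: start y=0.000, vy=0.886 → t=0.181, apex=0.040, x_land=94.620, impact vy=-0.886
  bounce: vy ← 0.56·0.886 = 0.496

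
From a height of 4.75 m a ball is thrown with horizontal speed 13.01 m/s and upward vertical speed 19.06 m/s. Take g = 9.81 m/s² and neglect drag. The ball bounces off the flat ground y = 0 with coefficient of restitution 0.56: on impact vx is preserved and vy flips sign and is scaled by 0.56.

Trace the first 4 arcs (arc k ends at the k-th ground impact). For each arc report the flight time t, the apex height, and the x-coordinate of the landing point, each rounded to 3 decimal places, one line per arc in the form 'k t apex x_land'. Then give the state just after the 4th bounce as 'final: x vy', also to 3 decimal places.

Arc 1: start y=4.750, vy=19.060 → t=4.121, apex=23.266, x_land=53.612, impact vy=-21.365
  bounce: vy ← 0.56·21.365 = 11.965
Arc 2: start y=0.000, vy=11.965 → t=2.439, apex=7.296, x_land=85.347, impact vy=-11.965
  bounce: vy ← 0.56·11.965 = 6.700
Arc 3: start y=0.000, vy=6.700 → t=1.366, apex=2.288, x_land=103.118, impact vy=-6.700
  bounce: vy ← 0.56·6.700 = 3.752
Arc 4: start y=0.000, vy=3.752 → t=0.765, apex=0.718, x_land=113.070, impact vy=-3.752
  bounce: vy ← 0.56·3.752 = 2.101

1 4.121 23.266 53.612
2 2.439 7.296 85.347
3 1.366 2.288 103.118
4 0.765 0.718 113.070
final: 113.070 2.101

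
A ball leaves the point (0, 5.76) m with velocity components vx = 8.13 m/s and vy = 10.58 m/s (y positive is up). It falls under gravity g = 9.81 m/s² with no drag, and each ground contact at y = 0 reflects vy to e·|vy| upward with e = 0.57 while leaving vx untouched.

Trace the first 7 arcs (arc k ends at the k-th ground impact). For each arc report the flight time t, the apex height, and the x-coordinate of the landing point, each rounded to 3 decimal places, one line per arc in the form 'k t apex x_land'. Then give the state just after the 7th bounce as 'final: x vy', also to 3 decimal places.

1 2.607 11.465 21.198
2 1.743 3.725 35.368
3 0.993 1.210 43.445
4 0.566 0.393 48.048
5 0.323 0.128 50.673
6 0.184 0.042 52.168
7 0.105 0.013 53.021
final: 53.021 0.293

Arc 1: start y=5.760, vy=10.580 → t=2.607, apex=11.465, x_land=21.198, impact vy=-14.998
  bounce: vy ← 0.57·14.998 = 8.549
Arc 2: start y=0.000, vy=8.549 → t=1.743, apex=3.725, x_land=35.368, impact vy=-8.549
  bounce: vy ← 0.57·8.549 = 4.873
Arc 3: start y=0.000, vy=4.873 → t=0.993, apex=1.210, x_land=43.445, impact vy=-4.873
  bounce: vy ← 0.57·4.873 = 2.778
Arc 4: start y=0.000, vy=2.778 → t=0.566, apex=0.393, x_land=48.048, impact vy=-2.778
  bounce: vy ← 0.57·2.778 = 1.583
Arc 5: start y=0.000, vy=1.583 → t=0.323, apex=0.128, x_land=50.673, impact vy=-1.583
  bounce: vy ← 0.57·1.583 = 0.902
Arc 6: start y=0.000, vy=0.902 → t=0.184, apex=0.042, x_land=52.168, impact vy=-0.902
  bounce: vy ← 0.57·0.902 = 0.514
Arc 7: start y=0.000, vy=0.514 → t=0.105, apex=0.013, x_land=53.021, impact vy=-0.514
  bounce: vy ← 0.57·0.514 = 0.293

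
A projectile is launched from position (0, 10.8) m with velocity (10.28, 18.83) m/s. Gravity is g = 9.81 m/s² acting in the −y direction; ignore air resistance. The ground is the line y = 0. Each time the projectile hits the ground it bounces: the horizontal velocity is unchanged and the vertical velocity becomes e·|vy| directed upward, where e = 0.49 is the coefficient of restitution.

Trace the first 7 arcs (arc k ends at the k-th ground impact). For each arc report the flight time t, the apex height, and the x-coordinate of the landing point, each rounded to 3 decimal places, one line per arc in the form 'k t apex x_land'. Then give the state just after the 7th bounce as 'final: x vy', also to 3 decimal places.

Arc 1: start y=10.800, vy=18.830 → t=4.346, apex=28.872, x_land=44.673, impact vy=-23.801
  bounce: vy ← 0.49·23.801 = 11.662
Arc 2: start y=0.000, vy=11.662 → t=2.378, apex=6.932, x_land=69.115, impact vy=-11.662
  bounce: vy ← 0.49·11.662 = 5.715
Arc 3: start y=0.000, vy=5.715 → t=1.165, apex=1.664, x_land=81.092, impact vy=-5.715
  bounce: vy ← 0.49·5.715 = 2.800
Arc 4: start y=0.000, vy=2.800 → t=0.571, apex=0.400, x_land=86.960, impact vy=-2.800
  bounce: vy ← 0.49·2.800 = 1.372
Arc 5: start y=0.000, vy=1.372 → t=0.280, apex=0.096, x_land=89.836, impact vy=-1.372
  bounce: vy ← 0.49·1.372 = 0.672
Arc 6: start y=0.000, vy=0.672 → t=0.137, apex=0.023, x_land=91.245, impact vy=-0.672
  bounce: vy ← 0.49·0.672 = 0.329
Arc 7: start y=0.000, vy=0.329 → t=0.067, apex=0.006, x_land=91.935, impact vy=-0.329
  bounce: vy ← 0.49·0.329 = 0.161

1 4.346 28.872 44.673
2 2.378 6.932 69.115
3 1.165 1.664 81.092
4 0.571 0.400 86.960
5 0.280 0.096 89.836
6 0.137 0.023 91.245
7 0.067 0.006 91.935
final: 91.935 0.161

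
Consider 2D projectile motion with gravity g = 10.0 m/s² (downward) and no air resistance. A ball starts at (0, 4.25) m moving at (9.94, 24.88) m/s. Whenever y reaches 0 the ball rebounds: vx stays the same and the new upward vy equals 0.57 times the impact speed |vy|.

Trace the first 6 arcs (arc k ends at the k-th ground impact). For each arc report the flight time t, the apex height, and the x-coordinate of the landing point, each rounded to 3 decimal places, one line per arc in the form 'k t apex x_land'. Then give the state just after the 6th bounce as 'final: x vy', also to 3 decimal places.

Arc 1: start y=4.250, vy=24.880 → t=5.141, apex=35.201, x_land=51.105, impact vy=-26.533
  bounce: vy ← 0.57·26.533 = 15.124
Arc 2: start y=0.000, vy=15.124 → t=3.025, apex=11.437, x_land=81.171, impact vy=-15.124
  bounce: vy ← 0.57·15.124 = 8.621
Arc 3: start y=0.000, vy=8.621 → t=1.724, apex=3.716, x_land=98.309, impact vy=-8.621
  bounce: vy ← 0.57·8.621 = 4.914
Arc 4: start y=0.000, vy=4.914 → t=0.983, apex=1.207, x_land=108.078, impact vy=-4.914
  bounce: vy ← 0.57·4.914 = 2.801
Arc 5: start y=0.000, vy=2.801 → t=0.560, apex=0.392, x_land=113.646, impact vy=-2.801
  bounce: vy ← 0.57·2.801 = 1.596
Arc 6: start y=0.000, vy=1.596 → t=0.319, apex=0.127, x_land=116.820, impact vy=-1.596
  bounce: vy ← 0.57·1.596 = 0.910

1 5.141 35.201 51.105
2 3.025 11.437 81.171
3 1.724 3.716 98.309
4 0.983 1.207 108.078
5 0.560 0.392 113.646
6 0.319 0.127 116.820
final: 116.820 0.910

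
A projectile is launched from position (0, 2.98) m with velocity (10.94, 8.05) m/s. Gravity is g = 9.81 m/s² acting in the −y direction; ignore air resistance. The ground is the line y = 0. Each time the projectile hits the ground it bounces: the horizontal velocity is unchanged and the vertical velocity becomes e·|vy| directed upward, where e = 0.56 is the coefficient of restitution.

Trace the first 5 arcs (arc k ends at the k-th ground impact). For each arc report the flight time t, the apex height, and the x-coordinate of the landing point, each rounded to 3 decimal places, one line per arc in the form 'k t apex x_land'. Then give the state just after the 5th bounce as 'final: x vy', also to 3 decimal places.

Arc 1: start y=2.980, vy=8.050 → t=1.952, apex=6.283, x_land=21.359, impact vy=-11.103
  bounce: vy ← 0.56·11.103 = 6.218
Arc 2: start y=0.000, vy=6.218 → t=1.268, apex=1.970, x_land=35.226, impact vy=-6.218
  bounce: vy ← 0.56·6.218 = 3.482
Arc 3: start y=0.000, vy=3.482 → t=0.710, apex=0.618, x_land=42.992, impact vy=-3.482
  bounce: vy ← 0.56·3.482 = 1.950
Arc 4: start y=0.000, vy=1.950 → t=0.398, apex=0.194, x_land=47.341, impact vy=-1.950
  bounce: vy ← 0.56·1.950 = 1.092
Arc 5: start y=0.000, vy=1.092 → t=0.223, apex=0.061, x_land=49.776, impact vy=-1.092
  bounce: vy ← 0.56·1.092 = 0.611

1 1.952 6.283 21.359
2 1.268 1.970 35.226
3 0.710 0.618 42.992
4 0.398 0.194 47.341
5 0.223 0.061 49.776
final: 49.776 0.611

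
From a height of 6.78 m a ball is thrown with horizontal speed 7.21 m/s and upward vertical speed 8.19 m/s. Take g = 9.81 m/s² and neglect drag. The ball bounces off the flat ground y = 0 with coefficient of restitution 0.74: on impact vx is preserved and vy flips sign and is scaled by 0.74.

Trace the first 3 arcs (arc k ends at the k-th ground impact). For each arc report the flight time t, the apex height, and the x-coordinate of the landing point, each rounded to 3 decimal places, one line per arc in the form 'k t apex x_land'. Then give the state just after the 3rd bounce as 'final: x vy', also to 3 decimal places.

Arc 1: start y=6.780, vy=8.190 → t=2.277, apex=10.199, x_land=16.416, impact vy=-14.146
  bounce: vy ← 0.74·14.146 = 10.468
Arc 2: start y=0.000, vy=10.468 → t=2.134, apex=5.585, x_land=31.803, impact vy=-10.468
  bounce: vy ← 0.74·10.468 = 7.746
Arc 3: start y=0.000, vy=7.746 → t=1.579, apex=3.058, x_land=43.189, impact vy=-7.746
  bounce: vy ← 0.74·7.746 = 5.732

1 2.277 10.199 16.416
2 2.134 5.585 31.803
3 1.579 3.058 43.189
final: 43.189 5.732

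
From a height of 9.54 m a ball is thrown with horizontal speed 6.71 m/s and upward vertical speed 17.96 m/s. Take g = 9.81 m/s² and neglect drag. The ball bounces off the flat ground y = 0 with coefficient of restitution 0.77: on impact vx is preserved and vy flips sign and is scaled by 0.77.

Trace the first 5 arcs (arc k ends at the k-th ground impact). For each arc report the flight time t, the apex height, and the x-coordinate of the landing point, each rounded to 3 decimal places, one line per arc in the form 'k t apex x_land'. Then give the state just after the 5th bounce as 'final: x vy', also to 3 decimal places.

Arc 1: start y=9.540, vy=17.960 → t=4.132, apex=25.980, x_land=27.727, impact vy=-22.577
  bounce: vy ← 0.77·22.577 = 17.385
Arc 2: start y=0.000, vy=17.385 → t=3.544, apex=15.404, x_land=51.509, impact vy=-17.385
  bounce: vy ← 0.77·17.385 = 13.386
Arc 3: start y=0.000, vy=13.386 → t=2.729, apex=9.133, x_land=69.821, impact vy=-13.386
  bounce: vy ← 0.77·13.386 = 10.307
Arc 4: start y=0.000, vy=10.307 → t=2.101, apex=5.415, x_land=83.922, impact vy=-10.307
  bounce: vy ← 0.77·10.307 = 7.937
Arc 5: start y=0.000, vy=7.937 → t=1.618, apex=3.210, x_land=94.779, impact vy=-7.937
  bounce: vy ← 0.77·7.937 = 6.111

1 4.132 25.980 27.727
2 3.544 15.404 51.509
3 2.729 9.133 69.821
4 2.101 5.415 83.922
5 1.618 3.210 94.779
final: 94.779 6.111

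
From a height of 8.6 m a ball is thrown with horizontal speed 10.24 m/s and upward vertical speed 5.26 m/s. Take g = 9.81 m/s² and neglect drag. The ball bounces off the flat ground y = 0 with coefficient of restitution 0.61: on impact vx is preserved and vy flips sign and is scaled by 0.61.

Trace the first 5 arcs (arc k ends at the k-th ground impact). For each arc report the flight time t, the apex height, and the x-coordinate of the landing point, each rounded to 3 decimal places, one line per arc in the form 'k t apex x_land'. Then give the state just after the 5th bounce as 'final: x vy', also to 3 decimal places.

1 1.965 10.010 20.119
2 1.743 3.725 37.966
3 1.063 1.386 48.853
4 0.649 0.516 55.493
5 0.396 0.192 59.544
final: 59.544 1.184

Arc 1: start y=8.600, vy=5.260 → t=1.965, apex=10.010, x_land=20.119, impact vy=-14.014
  bounce: vy ← 0.61·14.014 = 8.549
Arc 2: start y=0.000, vy=8.549 → t=1.743, apex=3.725, x_land=37.966, impact vy=-8.549
  bounce: vy ← 0.61·8.549 = 5.215
Arc 3: start y=0.000, vy=5.215 → t=1.063, apex=1.386, x_land=48.853, impact vy=-5.215
  bounce: vy ← 0.61·5.215 = 3.181
Arc 4: start y=0.000, vy=3.181 → t=0.649, apex=0.516, x_land=55.493, impact vy=-3.181
  bounce: vy ← 0.61·3.181 = 1.940
Arc 5: start y=0.000, vy=1.940 → t=0.396, apex=0.192, x_land=59.544, impact vy=-1.940
  bounce: vy ← 0.61·1.940 = 1.184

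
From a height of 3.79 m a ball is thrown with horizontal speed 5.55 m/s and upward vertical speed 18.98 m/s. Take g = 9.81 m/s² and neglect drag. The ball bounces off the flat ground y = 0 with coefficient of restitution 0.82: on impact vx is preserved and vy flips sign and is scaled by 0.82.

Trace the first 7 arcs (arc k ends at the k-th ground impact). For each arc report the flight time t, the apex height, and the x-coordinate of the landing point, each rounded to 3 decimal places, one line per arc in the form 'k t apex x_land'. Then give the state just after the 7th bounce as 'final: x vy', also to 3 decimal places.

1 4.060 22.151 22.532
2 3.485 14.894 41.875
3 2.858 10.015 57.735
4 2.343 6.734 70.741
5 1.922 4.528 81.406
6 1.576 3.045 90.151
7 1.292 2.047 97.322
final: 97.322 5.197

Arc 1: start y=3.790, vy=18.980 → t=4.060, apex=22.151, x_land=22.532, impact vy=-20.847
  bounce: vy ← 0.82·20.847 = 17.095
Arc 2: start y=0.000, vy=17.095 → t=3.485, apex=14.894, x_land=41.875, impact vy=-17.095
  bounce: vy ← 0.82·17.095 = 14.018
Arc 3: start y=0.000, vy=14.018 → t=2.858, apex=10.015, x_land=57.735, impact vy=-14.018
  bounce: vy ← 0.82·14.018 = 11.494
Arc 4: start y=0.000, vy=11.494 → t=2.343, apex=6.734, x_land=70.741, impact vy=-11.494
  bounce: vy ← 0.82·11.494 = 9.425
Arc 5: start y=0.000, vy=9.425 → t=1.922, apex=4.528, x_land=81.406, impact vy=-9.425
  bounce: vy ← 0.82·9.425 = 7.729
Arc 6: start y=0.000, vy=7.729 → t=1.576, apex=3.045, x_land=90.151, impact vy=-7.729
  bounce: vy ← 0.82·7.729 = 6.338
Arc 7: start y=0.000, vy=6.338 → t=1.292, apex=2.047, x_land=97.322, impact vy=-6.338
  bounce: vy ← 0.82·6.338 = 5.197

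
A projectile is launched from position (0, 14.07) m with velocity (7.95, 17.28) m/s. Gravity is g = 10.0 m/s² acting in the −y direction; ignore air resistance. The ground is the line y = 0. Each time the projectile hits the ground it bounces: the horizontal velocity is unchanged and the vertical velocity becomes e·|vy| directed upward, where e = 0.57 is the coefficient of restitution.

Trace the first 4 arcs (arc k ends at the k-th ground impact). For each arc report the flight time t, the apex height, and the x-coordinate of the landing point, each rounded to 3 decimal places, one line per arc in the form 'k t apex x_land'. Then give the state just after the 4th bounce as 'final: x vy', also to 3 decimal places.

Arc 1: start y=14.070, vy=17.280 → t=4.136, apex=29.000, x_land=32.884, impact vy=-24.083
  bounce: vy ← 0.57·24.083 = 13.727
Arc 2: start y=0.000, vy=13.727 → t=2.745, apex=9.422, x_land=54.710, impact vy=-13.727
  bounce: vy ← 0.57·13.727 = 7.825
Arc 3: start y=0.000, vy=7.825 → t=1.565, apex=3.061, x_land=67.151, impact vy=-7.825
  bounce: vy ← 0.57·7.825 = 4.460
Arc 4: start y=0.000, vy=4.460 → t=0.892, apex=0.995, x_land=74.243, impact vy=-4.460
  bounce: vy ← 0.57·4.460 = 2.542

1 4.136 29.000 32.884
2 2.745 9.422 54.710
3 1.565 3.061 67.151
4 0.892 0.995 74.243
final: 74.243 2.542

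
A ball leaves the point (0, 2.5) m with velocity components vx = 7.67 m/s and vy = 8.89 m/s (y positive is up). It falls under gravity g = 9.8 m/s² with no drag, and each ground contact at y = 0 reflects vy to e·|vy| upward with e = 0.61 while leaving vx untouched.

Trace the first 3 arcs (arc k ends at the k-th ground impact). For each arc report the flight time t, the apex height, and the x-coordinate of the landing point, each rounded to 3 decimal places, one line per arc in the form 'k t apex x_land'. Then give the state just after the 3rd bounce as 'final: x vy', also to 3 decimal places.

Arc 1: start y=2.500, vy=8.890 → t=2.062, apex=6.532, x_land=15.814, impact vy=-11.315
  bounce: vy ← 0.61·11.315 = 6.902
Arc 2: start y=0.000, vy=6.902 → t=1.409, apex=2.431, x_land=26.618, impact vy=-6.902
  bounce: vy ← 0.61·6.902 = 4.210
Arc 3: start y=0.000, vy=4.210 → t=0.859, apex=0.904, x_land=33.208, impact vy=-4.210
  bounce: vy ← 0.61·4.210 = 2.568

1 2.062 6.532 15.814
2 1.409 2.431 26.618
3 0.859 0.904 33.208
final: 33.208 2.568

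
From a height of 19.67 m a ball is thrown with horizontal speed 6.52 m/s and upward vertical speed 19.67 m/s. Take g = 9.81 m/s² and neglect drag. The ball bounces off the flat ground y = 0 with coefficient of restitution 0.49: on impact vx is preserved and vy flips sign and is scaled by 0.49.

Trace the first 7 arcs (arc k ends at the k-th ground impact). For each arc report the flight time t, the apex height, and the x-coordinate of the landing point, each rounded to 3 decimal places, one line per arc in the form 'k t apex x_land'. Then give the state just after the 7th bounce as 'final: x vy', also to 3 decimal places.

Arc 1: start y=19.670, vy=19.670 → t=4.839, apex=39.390, x_land=31.550, impact vy=-27.800
  bounce: vy ← 0.49·27.800 = 13.622
Arc 2: start y=0.000, vy=13.622 → t=2.777, apex=9.458, x_land=49.657, impact vy=-13.622
  bounce: vy ← 0.49·13.622 = 6.675
Arc 3: start y=0.000, vy=6.675 → t=1.361, apex=2.271, x_land=58.529, impact vy=-6.675
  bounce: vy ← 0.49·6.675 = 3.271
Arc 4: start y=0.000, vy=3.271 → t=0.667, apex=0.545, x_land=62.877, impact vy=-3.271
  bounce: vy ← 0.49·3.271 = 1.603
Arc 5: start y=0.000, vy=1.603 → t=0.327, apex=0.131, x_land=65.007, impact vy=-1.603
  bounce: vy ← 0.49·1.603 = 0.785
Arc 6: start y=0.000, vy=0.785 → t=0.160, apex=0.031, x_land=66.051, impact vy=-0.785
  bounce: vy ← 0.49·0.785 = 0.385
Arc 7: start y=0.000, vy=0.385 → t=0.078, apex=0.008, x_land=66.562, impact vy=-0.385
  bounce: vy ← 0.49·0.385 = 0.189

1 4.839 39.390 31.550
2 2.777 9.458 49.657
3 1.361 2.271 58.529
4 0.667 0.545 62.877
5 0.327 0.131 65.007
6 0.160 0.031 66.051
7 0.078 0.008 66.562
final: 66.562 0.189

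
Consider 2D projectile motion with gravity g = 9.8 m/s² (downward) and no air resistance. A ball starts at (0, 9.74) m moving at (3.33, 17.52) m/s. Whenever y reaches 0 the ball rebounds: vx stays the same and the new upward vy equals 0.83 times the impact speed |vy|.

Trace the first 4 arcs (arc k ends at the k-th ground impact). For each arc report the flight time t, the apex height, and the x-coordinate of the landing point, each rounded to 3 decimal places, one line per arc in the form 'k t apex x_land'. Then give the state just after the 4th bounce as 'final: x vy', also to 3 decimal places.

Arc 1: start y=9.740, vy=17.520 → t=4.065, apex=25.401, x_land=13.535, impact vy=-22.313
  bounce: vy ← 0.83·22.313 = 18.520
Arc 2: start y=0.000, vy=18.520 → t=3.779, apex=17.499, x_land=26.121, impact vy=-18.520
  bounce: vy ← 0.83·18.520 = 15.371
Arc 3: start y=0.000, vy=15.371 → t=3.137, apex=12.055, x_land=36.567, impact vy=-15.371
  bounce: vy ← 0.83·15.371 = 12.758
Arc 4: start y=0.000, vy=12.758 → t=2.604, apex=8.305, x_land=45.237, impact vy=-12.758
  bounce: vy ← 0.83·12.758 = 10.589

1 4.065 25.401 13.535
2 3.779 17.499 26.121
3 3.137 12.055 36.567
4 2.604 8.305 45.237
final: 45.237 10.589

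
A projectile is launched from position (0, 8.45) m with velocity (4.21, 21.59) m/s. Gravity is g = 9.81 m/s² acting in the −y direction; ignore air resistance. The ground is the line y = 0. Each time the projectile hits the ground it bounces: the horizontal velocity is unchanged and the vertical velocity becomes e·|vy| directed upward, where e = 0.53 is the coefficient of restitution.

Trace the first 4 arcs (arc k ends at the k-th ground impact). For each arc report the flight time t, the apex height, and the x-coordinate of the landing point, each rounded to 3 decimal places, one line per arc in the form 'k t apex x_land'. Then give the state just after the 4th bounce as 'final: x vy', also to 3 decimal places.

1 4.763 32.208 20.053
2 2.716 9.047 31.489
3 1.440 2.541 37.550
4 0.763 0.714 40.762
final: 40.762 1.984

Arc 1: start y=8.450, vy=21.590 → t=4.763, apex=32.208, x_land=20.053, impact vy=-25.138
  bounce: vy ← 0.53·25.138 = 13.323
Arc 2: start y=0.000, vy=13.323 → t=2.716, apex=9.047, x_land=31.489, impact vy=-13.323
  bounce: vy ← 0.53·13.323 = 7.061
Arc 3: start y=0.000, vy=7.061 → t=1.440, apex=2.541, x_land=37.550, impact vy=-7.061
  bounce: vy ← 0.53·7.061 = 3.742
Arc 4: start y=0.000, vy=3.742 → t=0.763, apex=0.714, x_land=40.762, impact vy=-3.742
  bounce: vy ← 0.53·3.742 = 1.984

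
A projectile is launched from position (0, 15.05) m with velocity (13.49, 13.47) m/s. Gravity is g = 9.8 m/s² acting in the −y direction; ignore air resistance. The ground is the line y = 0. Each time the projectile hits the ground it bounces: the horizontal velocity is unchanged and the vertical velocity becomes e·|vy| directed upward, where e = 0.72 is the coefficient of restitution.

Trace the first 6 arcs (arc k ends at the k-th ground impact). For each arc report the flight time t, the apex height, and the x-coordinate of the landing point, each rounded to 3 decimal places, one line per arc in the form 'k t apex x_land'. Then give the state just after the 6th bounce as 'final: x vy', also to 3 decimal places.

Arc 1: start y=15.050, vy=13.470 → t=3.602, apex=24.307, x_land=48.587, impact vy=-21.827
  bounce: vy ← 0.72·21.827 = 15.715
Arc 2: start y=0.000, vy=15.715 → t=3.207, apex=12.601, x_land=91.853, impact vy=-15.715
  bounce: vy ← 0.72·15.715 = 11.315
Arc 3: start y=0.000, vy=11.315 → t=2.309, apex=6.532, x_land=123.005, impact vy=-11.315
  bounce: vy ← 0.72·11.315 = 8.147
Arc 4: start y=0.000, vy=8.147 → t=1.663, apex=3.386, x_land=145.433, impact vy=-8.147
  bounce: vy ← 0.72·8.147 = 5.866
Arc 5: start y=0.000, vy=5.866 → t=1.197, apex=1.755, x_land=161.582, impact vy=-5.866
  bounce: vy ← 0.72·5.866 = 4.223
Arc 6: start y=0.000, vy=4.223 → t=0.862, apex=0.910, x_land=173.209, impact vy=-4.223
  bounce: vy ← 0.72·4.223 = 3.041

1 3.602 24.307 48.587
2 3.207 12.601 91.853
3 2.309 6.532 123.005
4 1.663 3.386 145.433
5 1.197 1.755 161.582
6 0.862 0.910 173.209
final: 173.209 3.041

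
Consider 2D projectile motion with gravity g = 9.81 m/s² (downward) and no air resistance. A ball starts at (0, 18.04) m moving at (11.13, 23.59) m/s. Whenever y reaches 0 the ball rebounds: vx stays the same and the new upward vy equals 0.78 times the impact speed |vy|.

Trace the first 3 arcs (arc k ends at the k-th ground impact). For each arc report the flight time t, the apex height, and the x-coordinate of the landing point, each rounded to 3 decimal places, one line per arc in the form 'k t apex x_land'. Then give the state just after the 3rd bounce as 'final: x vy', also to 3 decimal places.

Arc 1: start y=18.040, vy=23.590 → t=5.480, apex=46.403, x_land=60.998, impact vy=-30.173
  bounce: vy ← 0.78·30.173 = 23.535
Arc 2: start y=0.000, vy=23.535 → t=4.798, apex=28.232, x_land=114.402, impact vy=-23.535
  bounce: vy ← 0.78·23.535 = 18.357
Arc 3: start y=0.000, vy=18.357 → t=3.743, apex=17.176, x_land=156.057, impact vy=-18.357
  bounce: vy ← 0.78·18.357 = 14.319

1 5.480 46.403 60.998
2 4.798 28.232 114.402
3 3.743 17.176 156.057
final: 156.057 14.319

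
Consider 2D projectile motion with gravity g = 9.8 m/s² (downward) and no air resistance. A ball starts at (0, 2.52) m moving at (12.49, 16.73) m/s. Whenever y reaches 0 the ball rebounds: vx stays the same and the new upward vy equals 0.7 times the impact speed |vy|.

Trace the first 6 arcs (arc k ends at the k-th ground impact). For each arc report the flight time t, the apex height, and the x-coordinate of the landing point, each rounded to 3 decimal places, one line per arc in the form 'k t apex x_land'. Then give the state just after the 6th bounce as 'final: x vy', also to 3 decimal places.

Arc 1: start y=2.520, vy=16.730 → t=3.559, apex=16.800, x_land=44.449, impact vy=-18.146
  bounce: vy ← 0.7·18.146 = 12.702
Arc 2: start y=0.000, vy=12.702 → t=2.592, apex=8.232, x_land=76.827, impact vy=-12.702
  bounce: vy ← 0.7·12.702 = 8.892
Arc 3: start y=0.000, vy=8.892 → t=1.815, apex=4.034, x_land=99.492, impact vy=-8.892
  bounce: vy ← 0.7·8.892 = 6.224
Arc 4: start y=0.000, vy=6.224 → t=1.270, apex=1.977, x_land=115.357, impact vy=-6.224
  bounce: vy ← 0.7·6.224 = 4.357
Arc 5: start y=0.000, vy=4.357 → t=0.889, apex=0.969, x_land=126.463, impact vy=-4.357
  bounce: vy ← 0.7·4.357 = 3.050
Arc 6: start y=0.000, vy=3.050 → t=0.622, apex=0.475, x_land=134.237, impact vy=-3.050
  bounce: vy ← 0.7·3.050 = 2.135

1 3.559 16.800 44.449
2 2.592 8.232 76.827
3 1.815 4.034 99.492
4 1.270 1.977 115.357
5 0.889 0.969 126.463
6 0.622 0.475 134.237
final: 134.237 2.135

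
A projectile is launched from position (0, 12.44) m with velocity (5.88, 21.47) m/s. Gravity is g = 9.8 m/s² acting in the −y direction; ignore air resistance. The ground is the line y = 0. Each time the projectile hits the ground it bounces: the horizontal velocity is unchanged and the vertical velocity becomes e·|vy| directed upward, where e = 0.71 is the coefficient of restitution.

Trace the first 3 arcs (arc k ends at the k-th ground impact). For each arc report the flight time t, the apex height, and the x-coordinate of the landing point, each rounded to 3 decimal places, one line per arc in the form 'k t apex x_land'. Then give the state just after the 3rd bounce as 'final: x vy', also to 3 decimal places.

Arc 1: start y=12.440, vy=21.470 → t=4.900, apex=35.958, x_land=28.811, impact vy=-26.548
  bounce: vy ← 0.71·26.548 = 18.849
Arc 2: start y=0.000, vy=18.849 → t=3.847, apex=18.127, x_land=51.429, impact vy=-18.849
  bounce: vy ← 0.71·18.849 = 13.383
Arc 3: start y=0.000, vy=13.383 → t=2.731, apex=9.138, x_land=67.489, impact vy=-13.383
  bounce: vy ← 0.71·13.383 = 9.502

1 4.900 35.958 28.811
2 3.847 18.127 51.429
3 2.731 9.138 67.489
final: 67.489 9.502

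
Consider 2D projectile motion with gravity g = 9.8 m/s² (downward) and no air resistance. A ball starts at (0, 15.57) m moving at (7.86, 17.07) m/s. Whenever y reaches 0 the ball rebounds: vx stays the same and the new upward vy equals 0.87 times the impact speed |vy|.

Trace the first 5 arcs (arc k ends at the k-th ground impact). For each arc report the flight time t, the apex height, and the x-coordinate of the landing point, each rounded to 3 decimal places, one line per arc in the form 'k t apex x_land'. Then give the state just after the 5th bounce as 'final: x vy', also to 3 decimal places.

1 4.234 30.437 33.280
2 4.337 23.037 67.366
3 3.773 17.437 97.020
4 3.282 13.198 122.820
5 2.856 9.990 145.265
final: 145.265 12.174

Arc 1: start y=15.570, vy=17.070 → t=4.234, apex=30.437, x_land=33.280, impact vy=-24.425
  bounce: vy ← 0.87·24.425 = 21.249
Arc 2: start y=0.000, vy=21.249 → t=4.337, apex=23.037, x_land=67.366, impact vy=-21.249
  bounce: vy ← 0.87·21.249 = 18.487
Arc 3: start y=0.000, vy=18.487 → t=3.773, apex=17.437, x_land=97.020, impact vy=-18.487
  bounce: vy ← 0.87·18.487 = 16.084
Arc 4: start y=0.000, vy=16.084 → t=3.282, apex=13.198, x_land=122.820, impact vy=-16.084
  bounce: vy ← 0.87·16.084 = 13.993
Arc 5: start y=0.000, vy=13.993 → t=2.856, apex=9.990, x_land=145.265, impact vy=-13.993
  bounce: vy ← 0.87·13.993 = 12.174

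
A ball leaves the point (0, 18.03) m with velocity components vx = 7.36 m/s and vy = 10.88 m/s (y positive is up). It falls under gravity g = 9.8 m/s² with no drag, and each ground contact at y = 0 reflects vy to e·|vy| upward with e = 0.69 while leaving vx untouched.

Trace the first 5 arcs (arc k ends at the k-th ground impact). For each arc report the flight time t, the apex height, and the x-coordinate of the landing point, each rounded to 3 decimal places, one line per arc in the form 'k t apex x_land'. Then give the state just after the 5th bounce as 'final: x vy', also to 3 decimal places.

1 3.327 24.070 24.483
2 3.059 11.459 46.994
3 2.110 5.456 62.527
4 1.456 2.598 73.244
5 1.005 1.237 80.639
final: 80.639 3.397

Arc 1: start y=18.030, vy=10.880 → t=3.327, apex=24.070, x_land=24.483, impact vy=-21.720
  bounce: vy ← 0.69·21.720 = 14.987
Arc 2: start y=0.000, vy=14.987 → t=3.059, apex=11.459, x_land=46.994, impact vy=-14.987
  bounce: vy ← 0.69·14.987 = 10.341
Arc 3: start y=0.000, vy=10.341 → t=2.110, apex=5.456, x_land=62.527, impact vy=-10.341
  bounce: vy ← 0.69·10.341 = 7.135
Arc 4: start y=0.000, vy=7.135 → t=1.456, apex=2.598, x_land=73.244, impact vy=-7.135
  bounce: vy ← 0.69·7.135 = 4.923
Arc 5: start y=0.000, vy=4.923 → t=1.005, apex=1.237, x_land=80.639, impact vy=-4.923
  bounce: vy ← 0.69·4.923 = 3.397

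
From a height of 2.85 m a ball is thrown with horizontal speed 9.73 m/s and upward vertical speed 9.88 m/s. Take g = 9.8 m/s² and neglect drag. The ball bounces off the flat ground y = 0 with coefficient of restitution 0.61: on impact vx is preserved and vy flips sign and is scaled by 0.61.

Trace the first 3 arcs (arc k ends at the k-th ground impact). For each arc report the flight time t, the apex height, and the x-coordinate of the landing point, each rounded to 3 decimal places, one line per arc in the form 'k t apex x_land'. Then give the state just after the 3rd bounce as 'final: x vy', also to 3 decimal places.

1 2.272 7.830 22.109
2 1.542 2.914 37.115
3 0.941 1.084 46.269
final: 46.269 2.812

Arc 1: start y=2.850, vy=9.880 → t=2.272, apex=7.830, x_land=22.109, impact vy=-12.388
  bounce: vy ← 0.61·12.388 = 7.557
Arc 2: start y=0.000, vy=7.557 → t=1.542, apex=2.914, x_land=37.115, impact vy=-7.557
  bounce: vy ← 0.61·7.557 = 4.610
Arc 3: start y=0.000, vy=4.610 → t=0.941, apex=1.084, x_land=46.269, impact vy=-4.610
  bounce: vy ← 0.61·4.610 = 2.812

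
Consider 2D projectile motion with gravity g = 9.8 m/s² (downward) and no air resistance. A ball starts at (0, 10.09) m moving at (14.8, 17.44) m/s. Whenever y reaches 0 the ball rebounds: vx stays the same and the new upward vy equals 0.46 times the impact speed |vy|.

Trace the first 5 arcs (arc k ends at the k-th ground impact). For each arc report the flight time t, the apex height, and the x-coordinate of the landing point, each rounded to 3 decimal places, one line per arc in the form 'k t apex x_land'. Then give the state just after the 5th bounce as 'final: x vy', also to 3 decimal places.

Arc 1: start y=10.090, vy=17.440 → t=4.066, apex=25.608, x_land=60.172, impact vy=-22.404
  bounce: vy ← 0.46·22.404 = 10.306
Arc 2: start y=0.000, vy=10.306 → t=2.103, apex=5.419, x_land=91.299, impact vy=-10.306
  bounce: vy ← 0.46·10.306 = 4.741
Arc 3: start y=0.000, vy=4.741 → t=0.967, apex=1.147, x_land=105.618, impact vy=-4.741
  bounce: vy ← 0.46·4.741 = 2.181
Arc 4: start y=0.000, vy=2.181 → t=0.445, apex=0.243, x_land=112.204, impact vy=-2.181
  bounce: vy ← 0.46·2.181 = 1.003
Arc 5: start y=0.000, vy=1.003 → t=0.205, apex=0.051, x_land=115.234, impact vy=-1.003
  bounce: vy ← 0.46·1.003 = 0.461

1 4.066 25.608 60.172
2 2.103 5.419 91.299
3 0.967 1.147 105.618
4 0.445 0.243 112.204
5 0.205 0.051 115.234
final: 115.234 0.461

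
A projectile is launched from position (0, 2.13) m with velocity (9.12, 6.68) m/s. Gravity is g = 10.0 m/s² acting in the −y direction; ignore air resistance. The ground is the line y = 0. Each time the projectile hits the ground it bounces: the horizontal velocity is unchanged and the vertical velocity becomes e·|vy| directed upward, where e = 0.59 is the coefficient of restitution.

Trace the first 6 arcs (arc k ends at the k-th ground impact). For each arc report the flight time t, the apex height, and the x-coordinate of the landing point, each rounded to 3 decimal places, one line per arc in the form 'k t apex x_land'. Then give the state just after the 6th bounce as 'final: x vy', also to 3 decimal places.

1 1.602 4.361 14.610
2 1.102 1.518 24.660
3 0.650 0.528 30.590
4 0.384 0.184 34.089
5 0.226 0.064 36.153
6 0.134 0.022 37.371
final: 37.371 0.394

Arc 1: start y=2.130, vy=6.680 → t=1.602, apex=4.361, x_land=14.610, impact vy=-9.339
  bounce: vy ← 0.59·9.339 = 5.510
Arc 2: start y=0.000, vy=5.510 → t=1.102, apex=1.518, x_land=24.660, impact vy=-5.510
  bounce: vy ← 0.59·5.510 = 3.251
Arc 3: start y=0.000, vy=3.251 → t=0.650, apex=0.528, x_land=30.590, impact vy=-3.251
  bounce: vy ← 0.59·3.251 = 1.918
Arc 4: start y=0.000, vy=1.918 → t=0.384, apex=0.184, x_land=34.089, impact vy=-1.918
  bounce: vy ← 0.59·1.918 = 1.132
Arc 5: start y=0.000, vy=1.132 → t=0.226, apex=0.064, x_land=36.153, impact vy=-1.132
  bounce: vy ← 0.59·1.132 = 0.668
Arc 6: start y=0.000, vy=0.668 → t=0.134, apex=0.022, x_land=37.371, impact vy=-0.668
  bounce: vy ← 0.59·0.668 = 0.394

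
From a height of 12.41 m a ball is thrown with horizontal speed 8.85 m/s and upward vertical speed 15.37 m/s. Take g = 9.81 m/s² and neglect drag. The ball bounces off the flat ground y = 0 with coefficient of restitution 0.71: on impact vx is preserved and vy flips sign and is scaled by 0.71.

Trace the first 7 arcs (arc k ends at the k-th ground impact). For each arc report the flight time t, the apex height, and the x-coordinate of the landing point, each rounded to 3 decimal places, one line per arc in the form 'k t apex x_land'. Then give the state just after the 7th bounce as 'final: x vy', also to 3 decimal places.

Arc 1: start y=12.410, vy=15.370 → t=3.799, apex=24.451, x_land=33.625, impact vy=-21.903
  bounce: vy ← 0.71·21.903 = 15.551
Arc 2: start y=0.000, vy=15.551 → t=3.170, apex=12.326, x_land=61.683, impact vy=-15.551
  bounce: vy ← 0.71·15.551 = 11.041
Arc 3: start y=0.000, vy=11.041 → t=2.251, apex=6.213, x_land=81.604, impact vy=-11.041
  bounce: vy ← 0.71·11.041 = 7.839
Arc 4: start y=0.000, vy=7.839 → t=1.598, apex=3.132, x_land=95.748, impact vy=-7.839
  bounce: vy ← 0.71·7.839 = 5.566
Arc 5: start y=0.000, vy=5.566 → t=1.135, apex=1.579, x_land=105.791, impact vy=-5.566
  bounce: vy ← 0.71·5.566 = 3.952
Arc 6: start y=0.000, vy=3.952 → t=0.806, apex=0.796, x_land=112.921, impact vy=-3.952
  bounce: vy ← 0.71·3.952 = 2.806
Arc 7: start y=0.000, vy=2.806 → t=0.572, apex=0.401, x_land=117.983, impact vy=-2.806
  bounce: vy ← 0.71·2.806 = 1.992

1 3.799 24.451 33.625
2 3.170 12.326 61.683
3 2.251 6.213 81.604
4 1.598 3.132 95.748
5 1.135 1.579 105.791
6 0.806 0.796 112.921
7 0.572 0.401 117.983
final: 117.983 1.992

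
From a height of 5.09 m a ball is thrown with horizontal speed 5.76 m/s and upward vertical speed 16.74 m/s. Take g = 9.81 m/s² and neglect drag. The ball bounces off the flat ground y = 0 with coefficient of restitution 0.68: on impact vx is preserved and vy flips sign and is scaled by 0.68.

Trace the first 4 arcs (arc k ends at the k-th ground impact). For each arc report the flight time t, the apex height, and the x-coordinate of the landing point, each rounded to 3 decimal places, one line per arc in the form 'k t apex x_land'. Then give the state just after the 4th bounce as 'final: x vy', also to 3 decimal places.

Arc 1: start y=5.090, vy=16.740 → t=3.694, apex=19.373, x_land=21.276, impact vy=-19.496
  bounce: vy ← 0.68·19.496 = 13.257
Arc 2: start y=0.000, vy=13.257 → t=2.703, apex=8.958, x_land=36.844, impact vy=-13.257
  bounce: vy ← 0.68·13.257 = 9.015
Arc 3: start y=0.000, vy=9.015 → t=1.838, apex=4.142, x_land=47.431, impact vy=-9.015
  bounce: vy ← 0.68·9.015 = 6.130
Arc 4: start y=0.000, vy=6.130 → t=1.250, apex=1.915, x_land=54.629, impact vy=-6.130
  bounce: vy ← 0.68·6.130 = 4.169

1 3.694 19.373 21.276
2 2.703 8.958 36.844
3 1.838 4.142 47.431
4 1.250 1.915 54.629
final: 54.629 4.169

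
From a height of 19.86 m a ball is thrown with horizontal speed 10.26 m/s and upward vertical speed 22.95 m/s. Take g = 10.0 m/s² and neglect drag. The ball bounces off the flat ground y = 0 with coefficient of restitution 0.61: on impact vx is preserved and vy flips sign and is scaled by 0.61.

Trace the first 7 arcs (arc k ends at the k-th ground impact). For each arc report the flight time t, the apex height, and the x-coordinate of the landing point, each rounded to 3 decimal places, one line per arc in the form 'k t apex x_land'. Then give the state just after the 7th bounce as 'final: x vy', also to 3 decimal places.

1 5.335 46.195 54.733
2 3.708 17.189 92.780
3 2.262 6.396 115.988
4 1.380 2.380 130.146
5 0.842 0.886 138.782
6 0.513 0.330 144.050
7 0.313 0.123 147.263
final: 147.263 0.955

Arc 1: start y=19.860, vy=22.950 → t=5.335, apex=46.195, x_land=54.733, impact vy=-30.396
  bounce: vy ← 0.61·30.396 = 18.541
Arc 2: start y=0.000, vy=18.541 → t=3.708, apex=17.189, x_land=92.780, impact vy=-18.541
  bounce: vy ← 0.61·18.541 = 11.310
Arc 3: start y=0.000, vy=11.310 → t=2.262, apex=6.396, x_land=115.988, impact vy=-11.310
  bounce: vy ← 0.61·11.310 = 6.899
Arc 4: start y=0.000, vy=6.899 → t=1.380, apex=2.380, x_land=130.146, impact vy=-6.899
  bounce: vy ← 0.61·6.899 = 4.209
Arc 5: start y=0.000, vy=4.209 → t=0.842, apex=0.886, x_land=138.782, impact vy=-4.209
  bounce: vy ← 0.61·4.209 = 2.567
Arc 6: start y=0.000, vy=2.567 → t=0.513, apex=0.330, x_land=144.050, impact vy=-2.567
  bounce: vy ← 0.61·2.567 = 1.566
Arc 7: start y=0.000, vy=1.566 → t=0.313, apex=0.123, x_land=147.263, impact vy=-1.566
  bounce: vy ← 0.61·1.566 = 0.955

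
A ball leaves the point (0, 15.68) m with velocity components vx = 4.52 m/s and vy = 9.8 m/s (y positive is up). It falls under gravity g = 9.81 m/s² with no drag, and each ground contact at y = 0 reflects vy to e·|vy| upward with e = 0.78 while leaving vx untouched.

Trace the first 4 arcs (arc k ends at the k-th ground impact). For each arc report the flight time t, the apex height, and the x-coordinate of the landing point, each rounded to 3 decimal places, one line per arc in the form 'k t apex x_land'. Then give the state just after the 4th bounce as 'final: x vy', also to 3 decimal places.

Arc 1: start y=15.680, vy=9.800 → t=3.047, apex=20.575, x_land=13.773, impact vy=-20.092
  bounce: vy ← 0.78·20.092 = 15.672
Arc 2: start y=0.000, vy=15.672 → t=3.195, apex=12.518, x_land=28.214, impact vy=-15.672
  bounce: vy ← 0.78·15.672 = 12.224
Arc 3: start y=0.000, vy=12.224 → t=2.492, apex=7.616, x_land=39.479, impact vy=-12.224
  bounce: vy ← 0.78·12.224 = 9.535
Arc 4: start y=0.000, vy=9.535 → t=1.944, apex=4.633, x_land=48.265, impact vy=-9.535
  bounce: vy ← 0.78·9.535 = 7.437

1 3.047 20.575 13.773
2 3.195 12.518 28.214
3 2.492 7.616 39.479
4 1.944 4.633 48.265
final: 48.265 7.437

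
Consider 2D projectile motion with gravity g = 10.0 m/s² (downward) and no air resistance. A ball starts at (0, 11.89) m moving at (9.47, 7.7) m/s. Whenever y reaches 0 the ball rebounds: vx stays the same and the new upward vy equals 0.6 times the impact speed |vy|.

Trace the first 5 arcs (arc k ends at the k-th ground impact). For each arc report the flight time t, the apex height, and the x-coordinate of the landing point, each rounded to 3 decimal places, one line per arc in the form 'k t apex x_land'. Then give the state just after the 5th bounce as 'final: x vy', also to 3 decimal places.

Arc 1: start y=11.890, vy=7.700 → t=2.494, apex=14.855, x_land=23.615, impact vy=-17.236
  bounce: vy ← 0.6·17.236 = 10.342
Arc 2: start y=0.000, vy=10.342 → t=2.068, apex=5.348, x_land=43.202, impact vy=-10.342
  bounce: vy ← 0.6·10.342 = 6.205
Arc 3: start y=0.000, vy=6.205 → t=1.241, apex=1.925, x_land=54.954, impact vy=-6.205
  bounce: vy ← 0.6·6.205 = 3.723
Arc 4: start y=0.000, vy=3.723 → t=0.745, apex=0.693, x_land=62.006, impact vy=-3.723
  bounce: vy ← 0.6·3.723 = 2.234
Arc 5: start y=0.000, vy=2.234 → t=0.447, apex=0.249, x_land=66.237, impact vy=-2.234
  bounce: vy ← 0.6·2.234 = 1.340

1 2.494 14.855 23.615
2 2.068 5.348 43.202
3 1.241 1.925 54.954
4 0.745 0.693 62.006
5 0.447 0.249 66.237
final: 66.237 1.340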